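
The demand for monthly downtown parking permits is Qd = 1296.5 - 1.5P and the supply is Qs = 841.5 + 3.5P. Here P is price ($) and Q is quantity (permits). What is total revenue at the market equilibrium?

Total revenue = 105560

At equilibrium Qd = Qs, so 1296.5 - 1.5P = 841.5 + 3.5P; collecting terms, 455 = 5P and P* = 91.
From the demand curve, Q* = 1296.5 - 1.5(91) = 1160.
Total revenue = P* × Q* = 91 × 1160 = 105560.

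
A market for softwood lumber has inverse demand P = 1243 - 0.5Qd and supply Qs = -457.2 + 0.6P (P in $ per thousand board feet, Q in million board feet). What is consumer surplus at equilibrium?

Consumer surplus = 12321

Solving each curve for Q: Qd = 2486 - 2P.
Equating demand and supply, 2486 - 2P = -457.2 + 0.6P gives 2.6P = 2943.2, so P* = 1132.
Substitute back: Q* = 2486 - 2(1132) = 222.
Demand choke price (Qd = 0): P = 2486/2 = 1243. Consumer surplus = ½ × (1243 - 1132) × 222 = 12321.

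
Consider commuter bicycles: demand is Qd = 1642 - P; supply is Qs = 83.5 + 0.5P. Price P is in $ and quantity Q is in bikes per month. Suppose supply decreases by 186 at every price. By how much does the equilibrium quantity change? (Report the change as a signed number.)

At equilibrium Qd = Qs, so 1642 - P = 83.5 + 0.5P; collecting terms, 1558.5 = 1.5P and P* = 1039.
From the demand curve, Q* = 1642 - 1039 = 603.
After the shift, supply is Qs = -102.5 + 0.5P.
New equilibrium: 1744.5 = 1.5P, so P = 1163 and Q = 479.
ΔQ = 479 - 603 = -124.

ΔQ = -124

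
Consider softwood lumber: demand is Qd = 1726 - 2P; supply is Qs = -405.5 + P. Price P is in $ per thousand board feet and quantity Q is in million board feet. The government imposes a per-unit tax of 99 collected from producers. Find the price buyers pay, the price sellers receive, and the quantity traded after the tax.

The tax drives a wedge P_b - P_s = 99. Substituting P_s = P_b - 99 into supply: Qs = -504.5 + P_b.
Equate demand and the shifted supply: 1726 - 2P_b = -504.5 + P_b, giving 3P_b = 2230.5, so P_b = 743.5.
Then P_s = 743.5 - 99 = 644.5 and Q = 1726 - 2(743.5) = 239.

P_b = 743.5, P_s = 644.5, Q = 239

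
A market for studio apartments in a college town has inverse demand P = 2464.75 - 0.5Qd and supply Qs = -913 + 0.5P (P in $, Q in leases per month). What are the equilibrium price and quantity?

Inverting to quantity form: Qd = 4929.5 - 2P.
The market clears where 4929.5 - 2P = -913 + 0.5P. Rearranging, 2.5P = 5842.5, hence P* = 2337.
From the demand curve, Q* = 4929.5 - 2(2337) = 255.5.

P* = 2337, Q* = 255.5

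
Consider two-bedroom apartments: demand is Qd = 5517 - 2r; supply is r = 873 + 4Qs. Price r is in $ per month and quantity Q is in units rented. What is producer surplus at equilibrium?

Solving each curve for Q: Qs = -218.25 + 0.25r.
At equilibrium Qd = Qs, so 5517 - 2r = -218.25 + 0.25r; collecting terms, 5735.25 = 2.25r and r* = 2549.
Then Q* = 5517 - 2(2549) = 419.
Supply choke price (Qs = 0): r = 873. Producer surplus = ½ × (2549 - 873) × 419 = 351122.

Producer surplus = 351122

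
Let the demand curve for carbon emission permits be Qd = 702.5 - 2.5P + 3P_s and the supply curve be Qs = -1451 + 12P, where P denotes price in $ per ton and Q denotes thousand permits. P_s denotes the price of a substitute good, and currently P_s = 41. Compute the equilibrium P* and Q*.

P* = 157, Q* = 433

With P_s = 41, demand is Qd = 825.5 - 2.5P.
The market clears where 825.5 - 2.5P = -1451 + 12P. Rearranging, 14.5P = 2276.5, hence P* = 157.
Plugging P* into demand: Q* = 825.5 - 2.5(157) = 433.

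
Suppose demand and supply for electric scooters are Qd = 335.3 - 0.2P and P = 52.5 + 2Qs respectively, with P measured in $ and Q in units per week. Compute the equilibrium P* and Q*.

P* = 516.5, Q* = 232

In direct form, Qs = -26.25 + 0.5P.
Set Qd = Qs: 335.3 - 0.2P = -26.25 + 0.5P, so 361.55 = 0.7P and P* = 516.5.
Substitute back: Q* = 335.3 - 0.2(516.5) = 232.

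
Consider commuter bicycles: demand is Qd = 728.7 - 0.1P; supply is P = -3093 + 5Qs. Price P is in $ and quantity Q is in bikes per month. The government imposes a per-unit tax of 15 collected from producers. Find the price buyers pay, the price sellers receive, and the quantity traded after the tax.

P_b = 377, P_s = 362, Q = 691

Solving each curve for Q: Qs = 618.6 + 0.2P.
The tax drives a wedge P_b - P_s = 15. Substituting P_s = P_b - 15 into supply: Qs = 615.6 + 0.2P_b.
Set Qd = Qs: 728.7 - 0.1P_b = 615.6 + 0.2P_b, so 113.1 = 0.3P_b and P_b = 377.
So P_s = 362 and the quantity traded is Q = 728.7 - 0.1(377) = 691.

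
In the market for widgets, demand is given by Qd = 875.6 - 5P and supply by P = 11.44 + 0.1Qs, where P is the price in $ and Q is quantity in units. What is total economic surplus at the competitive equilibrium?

Inverting to quantity form: Qs = -114.4 + 10P.
Equating demand and supply, 875.6 - 5P = -114.4 + 10P gives 15P = 990, so P* = 66.
Then Q* = 875.6 - 5(66) = 545.6.
Demand choke price = 175.12; supply choke price = 11.44. CS = ½(175.12 - 66)(545.6) = 29767.936; PS = ½(66 - 11.44)(545.6) = 14883.968. Total surplus = 44651.904.

Total surplus = 44651.904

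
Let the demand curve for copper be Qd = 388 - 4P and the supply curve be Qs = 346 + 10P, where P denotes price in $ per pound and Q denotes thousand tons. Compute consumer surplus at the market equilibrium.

Set Qd = Qs: 388 - 4P = 346 + 10P, so 42 = 14P and P* = 3.
Substitute back: Q* = 388 - 4(3) = 376.
Demand choke price (Qd = 0): P = 388/4 = 97. Consumer surplus = ½ × (97 - 3) × 376 = 17672.

Consumer surplus = 17672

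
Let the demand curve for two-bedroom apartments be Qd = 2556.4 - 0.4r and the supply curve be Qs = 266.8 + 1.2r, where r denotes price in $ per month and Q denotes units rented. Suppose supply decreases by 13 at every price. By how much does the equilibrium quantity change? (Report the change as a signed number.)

ΔQ = -3.25

The market clears where 2556.4 - 0.4r = 266.8 + 1.2r. Rearranging, 1.6r = 2289.6, hence r* = 1431.
Substitute back: Q* = 2556.4 - 0.4(1431) = 1984.
After the shift, supply is Qs = 253.8 + 1.2r.
New equilibrium: 2302.6 = 1.6r, so r = 1439.125 and Q = 1980.75.
ΔQ = 1980.75 - 1984 = -3.25.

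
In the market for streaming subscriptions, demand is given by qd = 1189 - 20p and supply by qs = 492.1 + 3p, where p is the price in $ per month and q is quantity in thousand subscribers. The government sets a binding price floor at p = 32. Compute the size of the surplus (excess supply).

At p = 32: qd = 549 and qs = 588.1.
Surplus = qs - qd = 588.1 - 549 = 39.1.

Surplus = 39.1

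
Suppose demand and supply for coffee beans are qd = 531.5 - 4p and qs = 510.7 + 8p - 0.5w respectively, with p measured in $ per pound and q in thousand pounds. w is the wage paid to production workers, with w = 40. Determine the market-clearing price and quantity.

With w = 40, supply is qs = 490.7 + 8p.
The market clears where 531.5 - 4p = 490.7 + 8p. Rearranging, 12p = 40.8, hence p* = 3.4.
From the demand curve, q* = 531.5 - 4(3.4) = 517.9.

p* = 3.4, q* = 517.9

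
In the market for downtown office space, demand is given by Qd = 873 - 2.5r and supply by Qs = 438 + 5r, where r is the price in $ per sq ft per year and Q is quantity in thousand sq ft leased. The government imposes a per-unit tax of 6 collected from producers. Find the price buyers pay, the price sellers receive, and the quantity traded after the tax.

r_b = 62, r_s = 56, Q = 718

The tax drives a wedge r_b - r_s = 6. Substituting r_s = r_b - 6 into supply: Qs = 408 + 5r_b.
Market clearing requires 873 - 2.5r_b = 408 + 5r_b; hence 465 = 7.5r_b and r_b = 62.
Then r_s = 62 - 6 = 56 and Q = 873 - 2.5(62) = 718.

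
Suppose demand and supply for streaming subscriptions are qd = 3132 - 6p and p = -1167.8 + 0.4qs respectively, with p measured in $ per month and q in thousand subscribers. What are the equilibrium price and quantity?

Rewriting in direct form: qs = 2919.5 + 2.5p.
The market clears where 3132 - 6p = 2919.5 + 2.5p. Rearranging, 8.5p = 212.5, hence p* = 25.
Plugging p* into demand: q* = 3132 - 6(25) = 2982.

p* = 25, q* = 2982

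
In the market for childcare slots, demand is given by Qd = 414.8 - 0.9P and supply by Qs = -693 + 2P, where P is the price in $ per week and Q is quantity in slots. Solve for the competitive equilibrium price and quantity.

The market clears where 414.8 - 0.9P = -693 + 2P. Rearranging, 2.9P = 1107.8, hence P* = 382.
Plugging P* into demand: Q* = 414.8 - 0.9(382) = 71.

P* = 382, Q* = 71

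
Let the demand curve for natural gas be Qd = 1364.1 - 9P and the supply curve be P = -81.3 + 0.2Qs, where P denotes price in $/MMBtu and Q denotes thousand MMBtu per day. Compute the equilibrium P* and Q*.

P* = 68.4, Q* = 748.5

In direct form, Qs = 406.5 + 5P.
At equilibrium Qd = Qs, so 1364.1 - 9P = 406.5 + 5P; collecting terms, 957.6 = 14P and P* = 68.4.
Plugging P* into demand: Q* = 1364.1 - 9(68.4) = 748.5.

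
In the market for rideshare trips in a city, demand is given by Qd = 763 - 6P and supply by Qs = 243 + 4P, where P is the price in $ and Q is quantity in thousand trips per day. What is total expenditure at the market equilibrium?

Total expenditure = 23452

The market clears where 763 - 6P = 243 + 4P. Rearranging, 10P = 520, hence P* = 52.
From the demand curve, Q* = 763 - 6(52) = 451.
Total expenditure = P* × Q* = 52 × 451 = 23452.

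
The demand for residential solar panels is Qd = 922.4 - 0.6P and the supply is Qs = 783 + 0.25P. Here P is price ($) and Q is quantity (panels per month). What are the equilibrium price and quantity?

Set Qd = Qs: 922.4 - 0.6P = 783 + 0.25P, so 139.4 = 0.85P and P* = 164.
Substitute back: Q* = 922.4 - 0.6(164) = 824.

P* = 164, Q* = 824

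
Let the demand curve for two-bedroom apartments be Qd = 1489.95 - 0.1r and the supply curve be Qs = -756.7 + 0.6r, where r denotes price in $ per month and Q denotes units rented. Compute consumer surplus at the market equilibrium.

Consumer surplus = 6832805

Equating demand and supply, 1489.95 - 0.1r = -756.7 + 0.6r gives 0.7r = 2246.65, so r* = 3209.5.
Then Q* = 1489.95 - 0.1(3209.5) = 1169.
Demand choke price (Qd = 0): r = 1489.95/0.1 = 14899.5. Consumer surplus = ½ × (14899.5 - 3209.5) × 1169 = 6832805.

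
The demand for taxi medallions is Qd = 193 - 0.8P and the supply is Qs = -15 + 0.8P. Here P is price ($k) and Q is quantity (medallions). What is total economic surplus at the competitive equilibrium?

Total surplus = 9901.25

Equating demand and supply, 193 - 0.8P = -15 + 0.8P gives 1.6P = 208, so P* = 130.
Substitute back: Q* = 193 - 0.8(130) = 89.
Demand choke price = 241.25; supply choke price = 18.75. CS = ½(241.25 - 130)(89) = 4950.625; PS = ½(130 - 18.75)(89) = 4950.625. Total surplus = 9901.25.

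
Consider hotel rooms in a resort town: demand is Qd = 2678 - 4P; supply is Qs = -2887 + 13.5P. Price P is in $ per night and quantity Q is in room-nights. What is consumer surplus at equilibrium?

Equating demand and supply, 2678 - 4P = -2887 + 13.5P gives 17.5P = 5565, so P* = 318.
Substitute back: Q* = 2678 - 4(318) = 1406.
Demand choke price (Qd = 0): P = 2678/4 = 669.5. Consumer surplus = ½ × (669.5 - 318) × 1406 = 247104.5.

Consumer surplus = 247104.5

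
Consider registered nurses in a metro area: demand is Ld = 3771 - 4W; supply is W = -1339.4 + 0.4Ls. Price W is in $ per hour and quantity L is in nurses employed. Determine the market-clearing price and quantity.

Inverting to quantity form: Ls = 3348.5 + 2.5W.
At equilibrium Ld = Ls, so 3771 - 4W = 3348.5 + 2.5W; collecting terms, 422.5 = 6.5W and W* = 65.
Substitute back: L* = 3771 - 4(65) = 3511.

W* = 65, L* = 3511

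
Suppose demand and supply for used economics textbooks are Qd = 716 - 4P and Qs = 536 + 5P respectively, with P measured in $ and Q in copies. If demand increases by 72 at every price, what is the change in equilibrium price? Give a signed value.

ΔP = 8

The market clears where 716 - 4P = 536 + 5P. Rearranging, 9P = 180, hence P* = 20.
Substitute back: Q* = 716 - 4(20) = 636.
After the shift, demand is Qd = 788 - 4P.
The new intersection has 252 = 9P, i.e. P = 28, Q = 676.
ΔP = 28 - 20 = 8.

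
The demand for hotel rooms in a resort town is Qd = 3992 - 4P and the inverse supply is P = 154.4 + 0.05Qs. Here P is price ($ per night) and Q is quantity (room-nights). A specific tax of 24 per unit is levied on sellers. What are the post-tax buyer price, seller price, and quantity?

Solving each curve for Q: Qs = -3088 + 20P.
With a tax of 24 on sellers, they supply based on the net price P_s = P_b - 24, so Qs = -3568 + 20P_b.
Market clearing requires 3992 - 4P_b = -3568 + 20P_b; hence 7560 = 24P_b and P_b = 315.
Then P_s = 315 - 24 = 291 and Q = 3992 - 4(315) = 2732.

P_b = 315, P_s = 291, Q = 2732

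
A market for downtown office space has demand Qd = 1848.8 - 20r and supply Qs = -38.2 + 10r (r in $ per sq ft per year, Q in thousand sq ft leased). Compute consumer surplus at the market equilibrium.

Consumer surplus = 8726.116

The market clears where 1848.8 - 20r = -38.2 + 10r. Rearranging, 30r = 1887, hence r* = 62.9.
From the demand curve, Q* = 1848.8 - 20(62.9) = 590.8.
Demand choke price (Qd = 0): r = 1848.8/20 = 92.44. Consumer surplus = ½ × (92.44 - 62.9) × 590.8 = 8726.116.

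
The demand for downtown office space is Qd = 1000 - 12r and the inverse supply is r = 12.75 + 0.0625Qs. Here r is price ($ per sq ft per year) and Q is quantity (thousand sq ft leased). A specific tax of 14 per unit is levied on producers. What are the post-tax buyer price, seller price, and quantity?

r_b = 51, r_s = 37, Q = 388

Solving each curve for Q: Qs = -204 + 16r.
With a tax of 14 on producers, they supply based on the net price r_s = r_b - 14, so Qs = -428 + 16r_b.
Equate demand and the shifted supply: 1000 - 12r_b = -428 + 16r_b, giving 28r_b = 1428, so r_b = 51.
Then r_s = 51 - 14 = 37 and Q = 1000 - 12(51) = 388.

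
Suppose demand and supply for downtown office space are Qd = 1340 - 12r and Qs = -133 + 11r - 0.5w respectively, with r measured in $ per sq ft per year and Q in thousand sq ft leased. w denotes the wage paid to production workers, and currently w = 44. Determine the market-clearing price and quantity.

With w = 44, supply is Qs = -155 + 11r.
Set Qd = Qs: 1340 - 12r = -155 + 11r, so 1495 = 23r and r* = 65.
From the demand curve, Q* = 1340 - 12(65) = 560.

r* = 65, Q* = 560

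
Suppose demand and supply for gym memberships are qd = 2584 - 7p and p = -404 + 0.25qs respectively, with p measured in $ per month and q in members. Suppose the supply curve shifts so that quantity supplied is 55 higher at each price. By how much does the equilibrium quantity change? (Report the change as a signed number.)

Solving each curve for q: qs = 1616 + 4p.
Set qd = qs: 2584 - 7p = 1616 + 4p, so 968 = 11p and p* = 88.
Substitute back: q* = 2584 - 7(88) = 1968.
After the shift, supply is qs = 1671 + 4p.
Re-solving, 11p = 913 gives p = 83 and q = 2003.
Δq = 2003 - 1968 = 35.

Δq = 35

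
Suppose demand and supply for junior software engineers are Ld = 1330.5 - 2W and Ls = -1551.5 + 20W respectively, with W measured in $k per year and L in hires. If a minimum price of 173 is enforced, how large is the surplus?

Evaluating both curves at the floor price 173 gives Ld = 984.5, Ls = 1908.5.
Surplus = Ls - Ld = 1908.5 - 984.5 = 924.

Surplus = 924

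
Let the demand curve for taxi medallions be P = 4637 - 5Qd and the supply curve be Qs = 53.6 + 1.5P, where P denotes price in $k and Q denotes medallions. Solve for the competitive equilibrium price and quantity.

Rewriting in direct form: Qd = 927.4 - 0.2P.
The market clears where 927.4 - 0.2P = 53.6 + 1.5P. Rearranging, 1.7P = 873.8, hence P* = 514.
From the demand curve, Q* = 927.4 - 0.2(514) = 824.6.

P* = 514, Q* = 824.6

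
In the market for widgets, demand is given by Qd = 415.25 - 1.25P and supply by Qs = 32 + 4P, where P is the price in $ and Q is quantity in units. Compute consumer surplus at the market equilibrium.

Consumer surplus = 41990.4

The market clears where 415.25 - 1.25P = 32 + 4P. Rearranging, 5.25P = 383.25, hence P* = 73.
Then Q* = 415.25 - 1.25(73) = 324.
Demand choke price (Qd = 0): P = 415.25/1.25 = 332.2. Consumer surplus = ½ × (332.2 - 73) × 324 = 41990.4.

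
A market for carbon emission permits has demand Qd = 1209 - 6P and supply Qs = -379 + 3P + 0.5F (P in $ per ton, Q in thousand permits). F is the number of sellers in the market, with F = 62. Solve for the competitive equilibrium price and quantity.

P* = 173, Q* = 171

With F = 62, supply is Qs = -348 + 3P.
At equilibrium Qd = Qs, so 1209 - 6P = -348 + 3P; collecting terms, 1557 = 9P and P* = 173.
Plugging P* into demand: Q* = 1209 - 6(173) = 171.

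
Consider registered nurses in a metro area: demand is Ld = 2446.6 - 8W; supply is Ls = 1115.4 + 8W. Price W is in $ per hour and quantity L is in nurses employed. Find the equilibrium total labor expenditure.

Total labor expenditure = 148179.2

Set Ld = Ls: 2446.6 - 8W = 1115.4 + 8W, so 1331.2 = 16W and W* = 83.2.
Then L* = 2446.6 - 8(83.2) = 1781.
Total labor expenditure = W* × L* = 83.2 × 1781 = 148179.2.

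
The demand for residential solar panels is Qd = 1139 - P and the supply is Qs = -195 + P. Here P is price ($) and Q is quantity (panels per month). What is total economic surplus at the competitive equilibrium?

Set Qd = Qs: 1139 - P = -195 + P, so 1334 = 2P and P* = 667.
Plugging P* into demand: Q* = 1139 - 667 = 472.
Demand choke price = 1139; supply choke price = 195. CS = ½(1139 - 667)(472) = 111392; PS = ½(667 - 195)(472) = 111392. Total surplus = 222784.

Total surplus = 222784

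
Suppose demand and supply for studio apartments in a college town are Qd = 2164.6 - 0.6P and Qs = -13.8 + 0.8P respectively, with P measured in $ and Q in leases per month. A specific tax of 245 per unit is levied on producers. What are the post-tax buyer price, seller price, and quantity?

With a tax of 245 on producers, they supply based on the net price P_s = P_b - 245, so Qs = -209.8 + 0.8P_b.
Equate demand and the shifted supply: 2164.6 - 0.6P_b = -209.8 + 0.8P_b, giving 1.4P_b = 2374.4, so P_b = 1696.
Then P_s = 1696 - 245 = 1451 and Q = 2164.6 - 0.6(1696) = 1147.

P_b = 1696, P_s = 1451, Q = 1147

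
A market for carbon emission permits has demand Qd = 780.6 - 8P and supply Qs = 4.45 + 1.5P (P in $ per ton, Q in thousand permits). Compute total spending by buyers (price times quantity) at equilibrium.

Equating demand and supply, 780.6 - 8P = 4.45 + 1.5P gives 9.5P = 776.15, so P* = 81.7.
Then Q* = 780.6 - 8(81.7) = 127.
Total spending by buyers = P* × Q* = 81.7 × 127 = 10375.9.

Total spending by buyers = 10375.9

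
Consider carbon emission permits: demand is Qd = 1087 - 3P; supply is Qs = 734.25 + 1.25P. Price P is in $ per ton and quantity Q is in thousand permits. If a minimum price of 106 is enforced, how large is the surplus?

With P fixed at 106, quantity demanded is 769 and quantity supplied is 866.75.
Surplus = Qs - Qd = 866.75 - 769 = 97.75.

Surplus = 97.75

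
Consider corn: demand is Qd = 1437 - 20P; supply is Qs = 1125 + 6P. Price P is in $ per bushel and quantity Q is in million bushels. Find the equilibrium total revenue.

The market clears where 1437 - 20P = 1125 + 6P. Rearranging, 26P = 312, hence P* = 12.
Plugging P* into demand: Q* = 1437 - 20(12) = 1197.
Total revenue = P* × Q* = 12 × 1197 = 14364.

Total revenue = 14364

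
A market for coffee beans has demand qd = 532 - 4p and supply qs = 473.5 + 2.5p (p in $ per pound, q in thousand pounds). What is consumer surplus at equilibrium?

The market clears where 532 - 4p = 473.5 + 2.5p. Rearranging, 6.5p = 58.5, hence p* = 9.
Substitute back: q* = 532 - 4(9) = 496.
Demand choke price (qd = 0): p = 532/4 = 133. Consumer surplus = ½ × (133 - 9) × 496 = 30752.

Consumer surplus = 30752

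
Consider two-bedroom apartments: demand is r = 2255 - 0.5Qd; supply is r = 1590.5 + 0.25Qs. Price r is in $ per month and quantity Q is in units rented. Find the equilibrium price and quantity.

r* = 1812, Q* = 886

Solving each curve for Q: Qd = 4510 - 2r and Qs = -6362 + 4r.
Equating demand and supply, 4510 - 2r = -6362 + 4r gives 6r = 10872, so r* = 1812.
Substitute back: Q* = 4510 - 2(1812) = 886.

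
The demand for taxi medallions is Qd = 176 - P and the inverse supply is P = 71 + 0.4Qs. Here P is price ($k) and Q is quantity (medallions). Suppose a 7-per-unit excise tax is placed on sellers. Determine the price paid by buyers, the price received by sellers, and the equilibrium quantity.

In direct form, Qs = -177.5 + 2.5P.
The tax drives a wedge P_b - P_s = 7. Substituting P_s = P_b - 7 into supply: Qs = -195 + 2.5P_b.
Equate demand and the shifted supply: 176 - P_b = -195 + 2.5P_b, giving 3.5P_b = 371, so P_b = 106.
Then P_s = 106 - 7 = 99 and Q = 176 - 106 = 70.

P_b = 106, P_s = 99, Q = 70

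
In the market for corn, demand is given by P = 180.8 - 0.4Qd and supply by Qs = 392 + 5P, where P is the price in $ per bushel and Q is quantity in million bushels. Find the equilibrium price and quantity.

P* = 8, Q* = 432

Rewriting in direct form: Qd = 452 - 2.5P.
The market clears where 452 - 2.5P = 392 + 5P. Rearranging, 7.5P = 60, hence P* = 8.
Substitute back: Q* = 452 - 2.5(8) = 432.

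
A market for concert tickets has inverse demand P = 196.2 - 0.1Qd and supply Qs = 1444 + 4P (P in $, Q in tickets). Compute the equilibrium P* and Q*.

Inverting to quantity form: Qd = 1962 - 10P.
At equilibrium Qd = Qs, so 1962 - 10P = 1444 + 4P; collecting terms, 518 = 14P and P* = 37.
From the demand curve, Q* = 1962 - 10(37) = 1592.

P* = 37, Q* = 1592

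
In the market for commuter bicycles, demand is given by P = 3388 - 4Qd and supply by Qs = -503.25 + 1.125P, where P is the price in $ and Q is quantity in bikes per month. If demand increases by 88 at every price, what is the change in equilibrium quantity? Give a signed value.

Rewriting in direct form: Qd = 847 - 0.25P.
The market clears where 847 - 0.25P = -503.25 + 1.125P. Rearranging, 1.375P = 1350.25, hence P* = 982.
Plugging P* into demand: Q* = 847 - 0.25(982) = 601.5.
After the shift, demand is Qd = 935 - 0.25P.
Re-solving, 1.375P = 1438.25 gives P = 1046 and Q = 673.5.
ΔQ = 673.5 - 601.5 = 72.

ΔQ = 72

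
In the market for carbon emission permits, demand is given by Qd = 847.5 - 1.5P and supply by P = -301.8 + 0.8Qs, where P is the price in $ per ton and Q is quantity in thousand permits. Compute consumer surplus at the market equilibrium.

Consumer surplus = 116427

In direct form, Qs = 377.25 + 1.25P.
The market clears where 847.5 - 1.5P = 377.25 + 1.25P. Rearranging, 2.75P = 470.25, hence P* = 171.
Then Q* = 847.5 - 1.5(171) = 591.
Demand choke price (Qd = 0): P = 847.5/1.5 = 565. Consumer surplus = ½ × (565 - 171) × 591 = 116427.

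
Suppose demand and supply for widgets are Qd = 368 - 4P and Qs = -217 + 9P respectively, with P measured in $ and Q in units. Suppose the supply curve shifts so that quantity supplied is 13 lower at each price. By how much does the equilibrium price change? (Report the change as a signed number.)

ΔP = 1

At equilibrium Qd = Qs, so 368 - 4P = -217 + 9P; collecting terms, 585 = 13P and P* = 45.
From the demand curve, Q* = 368 - 4(45) = 188.
After the shift, supply is Qs = -230 + 9P.
New equilibrium: 598 = 13P, so P = 46 and Q = 184.
ΔP = 46 - 45 = 1.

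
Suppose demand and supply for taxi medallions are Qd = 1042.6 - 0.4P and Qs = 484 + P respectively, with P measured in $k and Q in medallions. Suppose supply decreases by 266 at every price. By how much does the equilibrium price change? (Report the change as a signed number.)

ΔP = 190

Set Qd = Qs: 1042.6 - 0.4P = 484 + P, so 558.6 = 1.4P and P* = 399.
Plugging P* into demand: Q* = 1042.6 - 0.4(399) = 883.
After the shift, supply is Qs = 218 + P.
New equilibrium: 824.6 = 1.4P, so P = 589 and Q = 807.
ΔP = 589 - 399 = 190.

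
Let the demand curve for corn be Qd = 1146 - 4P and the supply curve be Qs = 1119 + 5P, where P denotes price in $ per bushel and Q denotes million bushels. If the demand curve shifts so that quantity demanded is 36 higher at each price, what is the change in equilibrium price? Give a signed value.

ΔP = 4

At equilibrium Qd = Qs, so 1146 - 4P = 1119 + 5P; collecting terms, 27 = 9P and P* = 3.
Plugging P* into demand: Q* = 1146 - 4(3) = 1134.
After the shift, demand is Qd = 1182 - 4P.
Re-solving, 9P = 63 gives P = 7 and Q = 1154.
ΔP = 7 - 3 = 4.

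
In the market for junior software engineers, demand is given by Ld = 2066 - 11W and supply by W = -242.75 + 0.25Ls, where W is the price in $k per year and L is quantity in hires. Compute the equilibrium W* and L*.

Rewriting in direct form: Ls = 971 + 4W.
At equilibrium Ld = Ls, so 2066 - 11W = 971 + 4W; collecting terms, 1095 = 15W and W* = 73.
From the demand curve, L* = 2066 - 11(73) = 1263.

W* = 73, L* = 1263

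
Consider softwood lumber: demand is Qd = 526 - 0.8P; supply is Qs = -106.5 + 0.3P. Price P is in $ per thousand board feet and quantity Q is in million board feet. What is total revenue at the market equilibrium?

The market clears where 526 - 0.8P = -106.5 + 0.3P. Rearranging, 1.1P = 632.5, hence P* = 575.
Substitute back: Q* = 526 - 0.8(575) = 66.
Total revenue = P* × Q* = 575 × 66 = 37950.

Total revenue = 37950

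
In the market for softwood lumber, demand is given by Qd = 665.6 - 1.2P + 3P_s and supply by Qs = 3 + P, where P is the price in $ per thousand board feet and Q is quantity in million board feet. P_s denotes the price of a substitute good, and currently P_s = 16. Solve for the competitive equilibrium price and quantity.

P* = 323, Q* = 326

With P_s = 16, demand is Qd = 713.6 - 1.2P.
Set Qd = Qs: 713.6 - 1.2P = 3 + P, so 710.6 = 2.2P and P* = 323.
Then Q* = 713.6 - 1.2(323) = 326.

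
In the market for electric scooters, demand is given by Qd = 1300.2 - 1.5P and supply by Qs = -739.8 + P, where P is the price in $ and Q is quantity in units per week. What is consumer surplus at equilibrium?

The market clears where 1300.2 - 1.5P = -739.8 + P. Rearranging, 2.5P = 2040, hence P* = 816.
Then Q* = 1300.2 - 1.5(816) = 76.2.
Demand choke price (Qd = 0): P = 1300.2/1.5 = 866.8. Consumer surplus = ½ × (866.8 - 816) × 76.2 = 1935.48.

Consumer surplus = 1935.48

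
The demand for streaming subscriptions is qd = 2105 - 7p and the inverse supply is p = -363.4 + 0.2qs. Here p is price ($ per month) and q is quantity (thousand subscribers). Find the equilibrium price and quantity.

In direct form, qs = 1817 + 5p.
Equating demand and supply, 2105 - 7p = 1817 + 5p gives 12p = 288, so p* = 24.
Substitute back: q* = 2105 - 7(24) = 1937.

p* = 24, q* = 1937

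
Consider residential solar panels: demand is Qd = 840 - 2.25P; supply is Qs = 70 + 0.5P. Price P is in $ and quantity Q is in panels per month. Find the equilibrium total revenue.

Total revenue = 58800

Set Qd = Qs: 840 - 2.25P = 70 + 0.5P, so 770 = 2.75P and P* = 280.
Substitute back: Q* = 840 - 2.25(280) = 210.
Total revenue = P* × Q* = 280 × 210 = 58800.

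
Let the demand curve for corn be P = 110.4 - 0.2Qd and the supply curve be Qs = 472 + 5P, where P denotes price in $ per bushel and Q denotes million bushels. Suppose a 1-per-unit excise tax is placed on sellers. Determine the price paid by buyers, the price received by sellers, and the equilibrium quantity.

Solving each curve for Q: Qd = 552 - 5P.
The tax drives a wedge P_b - P_s = 1. Substituting P_s = P_b - 1 into supply: Qs = 467 + 5P_b.
Equate demand and the shifted supply: 552 - 5P_b = 467 + 5P_b, giving 10P_b = 85, so P_b = 8.5.
Then P_s = 8.5 - 1 = 7.5 and Q = 552 - 5(8.5) = 509.5.

P_b = 8.5, P_s = 7.5, Q = 509.5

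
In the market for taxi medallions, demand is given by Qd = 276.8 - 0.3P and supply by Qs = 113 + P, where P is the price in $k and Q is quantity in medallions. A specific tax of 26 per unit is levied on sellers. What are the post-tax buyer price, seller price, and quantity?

Sellers keep P_s = P_b - 26 per unit, so supply in terms of the buyer price is Qs = 87 + P_b.
Equate demand and the shifted supply: 276.8 - 0.3P_b = 87 + P_b, giving 1.3P_b = 189.8, so P_b = 146.
So P_s = 120 and the quantity traded is Q = 276.8 - 0.3(146) = 233.

P_b = 146, P_s = 120, Q = 233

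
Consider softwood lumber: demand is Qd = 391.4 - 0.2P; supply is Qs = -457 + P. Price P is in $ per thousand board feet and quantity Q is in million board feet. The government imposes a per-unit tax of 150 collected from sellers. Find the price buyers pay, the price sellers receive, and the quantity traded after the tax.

P_b = 832, P_s = 682, Q = 225

With a tax of 150 on sellers, they supply based on the net price P_s = P_b - 150, so Qs = -607 + P_b.
Market clearing requires 391.4 - 0.2P_b = -607 + P_b; hence 998.4 = 1.2P_b and P_b = 832.
So P_s = 682 and the quantity traded is Q = 391.4 - 0.2(832) = 225.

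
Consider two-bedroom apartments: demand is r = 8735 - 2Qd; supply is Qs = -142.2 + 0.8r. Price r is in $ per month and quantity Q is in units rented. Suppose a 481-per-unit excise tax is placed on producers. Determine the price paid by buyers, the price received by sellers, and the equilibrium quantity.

r_b = 3765, r_s = 3284, Q = 2485

Rewriting in direct form: Qd = 4367.5 - 0.5r.
The tax drives a wedge r_b - r_s = 481. Substituting r_s = r_b - 481 into supply: Qs = -527 + 0.8r_b.
Set Qd = Qs: 4367.5 - 0.5r_b = -527 + 0.8r_b, so 4894.5 = 1.3r_b and r_b = 3765.
Then r_s = 3765 - 481 = 3284 and Q = 4367.5 - 0.5(3765) = 2485.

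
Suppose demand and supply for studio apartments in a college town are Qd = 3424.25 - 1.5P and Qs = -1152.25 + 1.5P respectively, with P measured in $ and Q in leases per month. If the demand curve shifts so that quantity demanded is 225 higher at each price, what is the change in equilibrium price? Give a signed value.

ΔP = 75

The market clears where 3424.25 - 1.5P = -1152.25 + 1.5P. Rearranging, 3P = 4576.5, hence P* = 1525.5.
From the demand curve, Q* = 3424.25 - 1.5(1525.5) = 1136.
After the shift, demand is Qd = 3649.25 - 1.5P.
The new intersection has 4801.5 = 3P, i.e. P = 1600.5, Q = 1248.5.
ΔP = 1600.5 - 1525.5 = 75.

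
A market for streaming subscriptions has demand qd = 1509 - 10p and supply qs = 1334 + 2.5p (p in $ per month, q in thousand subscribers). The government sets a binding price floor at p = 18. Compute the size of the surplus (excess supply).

At p = 18: qd = 1329 and qs = 1379.
Surplus = qs - qd = 1379 - 1329 = 50.

Surplus = 50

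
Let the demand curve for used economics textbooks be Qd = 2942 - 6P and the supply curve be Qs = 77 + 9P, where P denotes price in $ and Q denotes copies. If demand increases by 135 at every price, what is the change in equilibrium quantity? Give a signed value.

The market clears where 2942 - 6P = 77 + 9P. Rearranging, 15P = 2865, hence P* = 191.
Substitute back: Q* = 2942 - 6(191) = 1796.
After the shift, demand is Qd = 3077 - 6P.
Re-solving, 15P = 3000 gives P = 200 and Q = 1877.
ΔQ = 1877 - 1796 = 81.

ΔQ = 81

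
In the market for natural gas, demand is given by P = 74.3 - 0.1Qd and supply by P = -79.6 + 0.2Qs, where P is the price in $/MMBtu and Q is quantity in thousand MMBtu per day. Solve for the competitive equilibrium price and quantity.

P* = 23, Q* = 513

Rewriting in direct form: Qd = 743 - 10P and Qs = 398 + 5P.
The market clears where 743 - 10P = 398 + 5P. Rearranging, 15P = 345, hence P* = 23.
Then Q* = 743 - 10(23) = 513.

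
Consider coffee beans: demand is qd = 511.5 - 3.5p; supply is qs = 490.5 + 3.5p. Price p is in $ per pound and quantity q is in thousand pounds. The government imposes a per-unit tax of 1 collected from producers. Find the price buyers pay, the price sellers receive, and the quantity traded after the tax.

p_b = 3.5, p_s = 2.5, q = 499.25

With a tax of 1 on producers, they supply based on the net price p_s = p_b - 1, so qs = 487 + 3.5p_b.
Equate demand and the shifted supply: 511.5 - 3.5p_b = 487 + 3.5p_b, giving 7p_b = 24.5, so p_b = 3.5.
So p_s = 2.5 and the quantity traded is q = 511.5 - 3.5(3.5) = 499.25.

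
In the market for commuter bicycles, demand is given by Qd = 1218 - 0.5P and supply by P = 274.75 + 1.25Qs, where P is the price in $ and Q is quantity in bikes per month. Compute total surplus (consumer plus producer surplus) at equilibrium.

Total surplus = 718615.625

Inverting to quantity form: Qs = -219.8 + 0.8P.
The market clears where 1218 - 0.5P = -219.8 + 0.8P. Rearranging, 1.3P = 1437.8, hence P* = 1106.
Substitute back: Q* = 1218 - 0.5(1106) = 665.
Demand choke price = 2436; supply choke price = 274.75. CS = ½(2436 - 1106)(665) = 442225; PS = ½(1106 - 274.75)(665) = 276390.625. Total surplus = 718615.625.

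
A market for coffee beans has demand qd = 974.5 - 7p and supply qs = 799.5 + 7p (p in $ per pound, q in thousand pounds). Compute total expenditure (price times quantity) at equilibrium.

Total expenditure = 11087.5

At equilibrium qd = qs, so 974.5 - 7p = 799.5 + 7p; collecting terms, 175 = 14p and p* = 12.5.
Then q* = 974.5 - 7(12.5) = 887.
Total expenditure = p* × q* = 12.5 × 887 = 11087.5.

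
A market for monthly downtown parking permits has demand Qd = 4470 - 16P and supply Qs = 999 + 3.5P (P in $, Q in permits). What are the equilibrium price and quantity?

At equilibrium Qd = Qs, so 4470 - 16P = 999 + 3.5P; collecting terms, 3471 = 19.5P and P* = 178.
Then Q* = 4470 - 16(178) = 1622.

P* = 178, Q* = 1622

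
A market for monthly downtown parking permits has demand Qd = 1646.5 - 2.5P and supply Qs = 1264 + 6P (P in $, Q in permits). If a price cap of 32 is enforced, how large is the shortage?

Shortage = 110.5

With P fixed at 32, quantity demanded is 1566.5 and quantity supplied is 1456.
Shortage = Qd - Qs = 1566.5 - 1456 = 110.5.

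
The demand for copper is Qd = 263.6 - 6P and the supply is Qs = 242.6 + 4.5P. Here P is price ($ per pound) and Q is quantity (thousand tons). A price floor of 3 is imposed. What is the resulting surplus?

Surplus = 10.5

At P = 3: Qd = 245.6 and Qs = 256.1.
Surplus = Qs - Qd = 256.1 - 245.6 = 10.5.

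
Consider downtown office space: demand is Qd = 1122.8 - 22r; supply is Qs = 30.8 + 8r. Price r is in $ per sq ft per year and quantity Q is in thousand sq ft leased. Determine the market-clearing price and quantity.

At equilibrium Qd = Qs, so 1122.8 - 22r = 30.8 + 8r; collecting terms, 1092 = 30r and r* = 36.4.
Plugging r* into demand: Q* = 1122.8 - 22(36.4) = 322.

r* = 36.4, Q* = 322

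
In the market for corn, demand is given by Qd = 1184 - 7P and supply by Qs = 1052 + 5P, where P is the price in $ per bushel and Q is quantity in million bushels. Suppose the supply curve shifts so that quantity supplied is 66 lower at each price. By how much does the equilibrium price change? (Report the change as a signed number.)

Equating demand and supply, 1184 - 7P = 1052 + 5P gives 12P = 132, so P* = 11.
Then Q* = 1184 - 7(11) = 1107.
After the shift, supply is Qs = 986 + 5P.
Re-solving, 12P = 198 gives P = 16.5 and Q = 1068.5.
ΔP = 16.5 - 11 = 5.5.

ΔP = 5.5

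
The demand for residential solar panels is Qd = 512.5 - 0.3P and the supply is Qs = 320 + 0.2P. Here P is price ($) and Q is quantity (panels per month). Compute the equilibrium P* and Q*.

At equilibrium Qd = Qs, so 512.5 - 0.3P = 320 + 0.2P; collecting terms, 192.5 = 0.5P and P* = 385.
From the demand curve, Q* = 512.5 - 0.3(385) = 397.

P* = 385, Q* = 397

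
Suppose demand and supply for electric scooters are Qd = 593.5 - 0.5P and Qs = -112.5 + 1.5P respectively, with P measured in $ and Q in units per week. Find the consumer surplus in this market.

The market clears where 593.5 - 0.5P = -112.5 + 1.5P. Rearranging, 2P = 706, hence P* = 353.
From the demand curve, Q* = 593.5 - 0.5(353) = 417.
Demand choke price (Qd = 0): P = 593.5/0.5 = 1187. Consumer surplus = ½ × (1187 - 353) × 417 = 173889.

Consumer surplus = 173889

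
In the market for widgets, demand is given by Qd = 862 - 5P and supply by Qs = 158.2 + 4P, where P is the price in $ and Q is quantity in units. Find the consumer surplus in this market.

Consumer surplus = 22184.1

Equating demand and supply, 862 - 5P = 158.2 + 4P gives 9P = 703.8, so P* = 78.2.
Plugging P* into demand: Q* = 862 - 5(78.2) = 471.
Demand choke price (Qd = 0): P = 862/5 = 172.4. Consumer surplus = ½ × (172.4 - 78.2) × 471 = 22184.1.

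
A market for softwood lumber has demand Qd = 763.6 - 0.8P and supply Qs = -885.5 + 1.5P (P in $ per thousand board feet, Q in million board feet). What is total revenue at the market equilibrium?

At equilibrium Qd = Qs, so 763.6 - 0.8P = -885.5 + 1.5P; collecting terms, 1649.1 = 2.3P and P* = 717.
From the demand curve, Q* = 763.6 - 0.8(717) = 190.
Total revenue = P* × Q* = 717 × 190 = 136230.

Total revenue = 136230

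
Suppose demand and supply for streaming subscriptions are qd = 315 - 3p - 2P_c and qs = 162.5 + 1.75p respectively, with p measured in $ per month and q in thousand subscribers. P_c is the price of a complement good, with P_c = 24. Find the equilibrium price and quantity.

p* = 22, q* = 201

With P_c = 24, demand is qd = 267 - 3p.
At equilibrium qd = qs, so 267 - 3p = 162.5 + 1.75p; collecting terms, 104.5 = 4.75p and p* = 22.
Plugging p* into demand: q* = 267 - 3(22) = 201.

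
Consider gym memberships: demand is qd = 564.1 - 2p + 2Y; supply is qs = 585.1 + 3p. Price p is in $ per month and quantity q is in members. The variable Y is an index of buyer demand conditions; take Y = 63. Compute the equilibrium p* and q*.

p* = 21, q* = 648.1

With Y = 63, demand is qd = 690.1 - 2p.
Equating demand and supply, 690.1 - 2p = 585.1 + 3p gives 5p = 105, so p* = 21.
Then q* = 690.1 - 2(21) = 648.1.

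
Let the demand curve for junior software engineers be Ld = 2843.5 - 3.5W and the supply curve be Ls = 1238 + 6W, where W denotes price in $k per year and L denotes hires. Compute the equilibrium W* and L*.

W* = 169, L* = 2252

Equating demand and supply, 2843.5 - 3.5W = 1238 + 6W gives 9.5W = 1605.5, so W* = 169.
Plugging W* into demand: L* = 2843.5 - 3.5(169) = 2252.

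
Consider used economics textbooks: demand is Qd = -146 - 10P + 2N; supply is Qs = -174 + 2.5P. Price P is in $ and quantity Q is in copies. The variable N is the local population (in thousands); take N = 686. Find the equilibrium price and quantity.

P* = 112, Q* = 106

With N = 686, demand is Qd = 1226 - 10P.
Set Qd = Qs: 1226 - 10P = -174 + 2.5P, so 1400 = 12.5P and P* = 112.
Substitute back: Q* = 1226 - 10(112) = 106.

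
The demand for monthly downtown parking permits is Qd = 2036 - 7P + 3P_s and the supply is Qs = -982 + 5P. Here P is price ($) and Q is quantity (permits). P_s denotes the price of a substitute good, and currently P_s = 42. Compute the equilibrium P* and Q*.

P* = 262, Q* = 328

With P_s = 42, demand is Qd = 2162 - 7P.
At equilibrium Qd = Qs, so 2162 - 7P = -982 + 5P; collecting terms, 3144 = 12P and P* = 262.
Plugging P* into demand: Q* = 2162 - 7(262) = 328.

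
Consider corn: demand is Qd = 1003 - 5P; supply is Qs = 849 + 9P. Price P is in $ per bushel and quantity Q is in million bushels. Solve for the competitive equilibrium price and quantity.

Equating demand and supply, 1003 - 5P = 849 + 9P gives 14P = 154, so P* = 11.
From the demand curve, Q* = 1003 - 5(11) = 948.

P* = 11, Q* = 948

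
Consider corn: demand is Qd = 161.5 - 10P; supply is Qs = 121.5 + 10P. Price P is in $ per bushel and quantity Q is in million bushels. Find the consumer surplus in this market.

Equating demand and supply, 161.5 - 10P = 121.5 + 10P gives 20P = 40, so P* = 2.
Plugging P* into demand: Q* = 161.5 - 10(2) = 141.5.
Demand choke price (Qd = 0): P = 161.5/10 = 16.15. Consumer surplus = ½ × (16.15 - 2) × 141.5 = 1001.1125.

Consumer surplus = 1001.1125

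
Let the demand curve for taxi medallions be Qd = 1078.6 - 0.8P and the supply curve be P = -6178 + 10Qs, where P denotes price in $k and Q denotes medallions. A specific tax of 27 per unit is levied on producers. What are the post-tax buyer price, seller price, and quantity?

Rewriting in direct form: Qs = 617.8 + 0.1P.
Producers keep P_s = P_b - 27 per unit, so supply in terms of the buyer price is Qs = 615.1 + 0.1P_b.
Set Qd = Qs: 1078.6 - 0.8P_b = 615.1 + 0.1P_b, so 463.5 = 0.9P_b and P_b = 515.
Then P_s = 515 - 27 = 488 and Q = 1078.6 - 0.8(515) = 666.6.

P_b = 515, P_s = 488, Q = 666.6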